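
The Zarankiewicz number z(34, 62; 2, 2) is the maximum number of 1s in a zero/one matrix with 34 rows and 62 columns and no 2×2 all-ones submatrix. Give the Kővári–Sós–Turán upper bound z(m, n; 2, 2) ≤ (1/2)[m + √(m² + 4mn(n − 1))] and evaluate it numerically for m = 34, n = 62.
z(34, 62; 2, 2) ≤ (1/2)[34 + √(34² + 4·34·62·61)] = (1/2)[34 + √515508] = 375.9944

Kővári–Sós–Turán: let r_1, ..., r_34 be the row sums and z = Σ r_i the total number of 1s. Each pair of columns can share at most one row with both entries 1 (else a 2×2 all-ones block appears), so Σ_i C(r_i, 2) ≤ C(62, 2) = 1891. By convexity Σ_i C(r_i, 2) ≥ 34·C(z/34, 2) = z(z − 34)/(2·34), giving z² − 34z − 34·62·61 ≤ 0 and hence z ≤ (1/2)[34 + √(1156 + 4·128588)] = (1/2)[34 + √515508] ≈ (1/2)(34 + 717.9889) = 375.9944.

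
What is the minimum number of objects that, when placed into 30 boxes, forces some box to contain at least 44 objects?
n = (44 − 1)·30 + 1 = 1291

By the generalised pigeonhole principle, to guarantee some box contains ≥ r objects we need more than (r − 1) · k objects total. Threshold: n = (r − 1) · k + 1. With r = 44 and k = 30: n = 43 · 30 + 1 = 1290 + 1 = 1291. For n = 1290 = 43 · 30, we can put exactly 43 objects in every box, avoiding 44 in any single one — so 1291 is tight.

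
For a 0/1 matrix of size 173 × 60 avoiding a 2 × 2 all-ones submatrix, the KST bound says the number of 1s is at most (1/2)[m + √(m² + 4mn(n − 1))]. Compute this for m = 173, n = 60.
z(173, 60; 2, 2) ≤ (1/2)[173 + √(173² + 4·173·60·59)] = (1/2)[173 + √2479609] = 873.8387

Kővári–Sós–Turán: let r_1, ..., r_173 be the row sums and z = Σ r_i the total number of 1s. Each pair of columns can share at most one row with both entries 1 (else a 2×2 all-ones block appears), so Σ_i C(r_i, 2) ≤ C(60, 2) = 1770. By convexity Σ_i C(r_i, 2) ≥ 173·C(z/173, 2) = z(z − 173)/(2·173), giving z² − 173z − 173·60·59 ≤ 0 and hence z ≤ (1/2)[173 + √(29929 + 4·612420)] = (1/2)[173 + √2479609] ≈ (1/2)(173 + 1574.6774) = 873.8387.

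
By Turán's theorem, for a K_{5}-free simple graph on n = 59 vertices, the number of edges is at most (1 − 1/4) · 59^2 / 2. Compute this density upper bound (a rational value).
Turán density bound = (3/4) · 59^2/2 = 10443/8 ≈ 1305.375

Turán's theorem: ex(n, K_{r+1}) is achieved by the complete r-partite Turán graph T(n, r) with parts as balanced as possible, and is at most (1 − 1/r) · n^2/2. For r = 4, n = 59: the density bound is (3/4) · 3481/2 = 10443/8 ≈ 1305.375. The integer-valued extremum is e(T(59, 4)) = 1305, which is strictly less than the density bound 10443/8 since 4 ∤ 59 (the parts of T(59, 4) cannot all be equal).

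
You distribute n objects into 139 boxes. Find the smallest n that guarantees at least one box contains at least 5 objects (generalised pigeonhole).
n = (5 − 1)·139 + 1 = 557

By the generalised pigeonhole principle, to guarantee some box contains ≥ r objects we need more than (r − 1) · k objects total. Threshold: n = (r − 1) · k + 1. With r = 5 and k = 139: n = 4 · 139 + 1 = 556 + 1 = 557. For n = 556 = 4 · 139, we can put exactly 4 objects in every box, avoiding 5 in any single one — so 557 is tight.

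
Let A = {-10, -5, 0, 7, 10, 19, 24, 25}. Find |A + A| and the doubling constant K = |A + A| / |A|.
K = |A + A| / |A| = 30/8 = 15/4

Enumerate A + A = {a + b : a, b ∈ A}. With |A| = 8, there are |A|^2 = 64 ordered sum pairs; collecting distinct values, A + A = {-20, -15, -10, -5, -3, 0, 2, 5, 7, 9, 10, 14, 15, 17, 19, 20, 24, 25, 26, 29, 31, 32, 34, 35, 38, 43, 44, 48, 49, 50}, so |A + A| = 30. Thus K = 30/8 = 15/4. For comparison, the minimum possible |A + A| over all 8-element sets is 2·8 − 1 = 15 (so min K = 15/8), attained only by arithmetic progressions.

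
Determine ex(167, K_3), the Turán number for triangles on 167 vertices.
ex(167, K_3) = ⌊167^2/4⌋ = 6972

Mantel (1907): a triangle-free graph on n vertices has at most ⌊n^2/4⌋ edges, with equality for the complete bipartite graph K_{⌊n/2⌋, ⌈n/2⌉}. For n = 167: ⌊167^2/4⌋ = ⌊27889/4⌋ = 6972. The extremal graph is K_{83, 84}, which has 83·84 = 6972 edges.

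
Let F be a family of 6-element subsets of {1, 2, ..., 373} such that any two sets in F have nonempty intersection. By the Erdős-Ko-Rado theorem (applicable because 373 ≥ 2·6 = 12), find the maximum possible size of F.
max |F| = C(372, 5) = 57784520304

The Erdős-Ko-Rado theorem states: for n ≥ 2k, an intersecting family of k-subsets of an n-element set has size at most C(n − 1, k − 1), with equality for 'star' families {A ⊆ [n] : |A| = k, i ∈ A} (fix an element i). For n = 373, k = 6: C(372, 5) = 57784520304.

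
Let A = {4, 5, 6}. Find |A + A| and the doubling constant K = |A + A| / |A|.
K = |A + A| / |A| = 5/3

Enumerate A + A = {a + b : a, b ∈ A}. With |A| = 3, there are |A|^2 = 9 ordered sum pairs; collecting distinct values, A + A = {8, 9, 10, 11, 12}, so |A + A| = 5. Thus K = 5/3. Here |A + A| = 2|A| − 1 = 5, the minimum possible — so K = 5/3 is minimal, which holds iff A is an arithmetic progression.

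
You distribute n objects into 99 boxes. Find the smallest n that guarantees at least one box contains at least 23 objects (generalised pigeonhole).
n = (23 − 1)·99 + 1 = 2179

By the generalised pigeonhole principle, to guarantee some box contains ≥ r objects we need more than (r − 1) · k objects total. Threshold: n = (r − 1) · k + 1. With r = 23 and k = 99: n = 22 · 99 + 1 = 2178 + 1 = 2179. For n = 2178 = 22 · 99, we can put exactly 22 objects in every box, avoiding 23 in any single one — so 2179 is tight.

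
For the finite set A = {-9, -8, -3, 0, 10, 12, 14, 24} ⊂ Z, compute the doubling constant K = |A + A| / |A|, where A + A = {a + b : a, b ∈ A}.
K = |A + A| / |A| = 34/8 = 17/4

Enumerate A + A = {a + b : a, b ∈ A}. With |A| = 8, there are |A|^2 = 64 ordered sum pairs; collecting distinct values, A + A = {-18, -17, -16, -12, -11, -9, -8, -6, -3, 0, 1, 2, 3, 4, 5, 6, 7, 9, 10, 11, 12, 14, 15, 16, 20, 21, 22, 24, 26, 28, 34, 36, 38, 48}, so |A + A| = 34. Thus K = 34/8 = 17/4. For comparison, the minimum possible |A + A| over all 8-element sets is 2·8 − 1 = 15 (so min K = 15/8), attained only by arithmetic progressions.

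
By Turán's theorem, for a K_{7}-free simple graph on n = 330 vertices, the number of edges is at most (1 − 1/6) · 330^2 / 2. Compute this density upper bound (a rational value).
Turán density bound = (5/6) · 330^2/2 = 45375

Turán's theorem: ex(n, K_{r+1}) is achieved by the complete r-partite Turán graph T(n, r) with parts as balanced as possible, and is at most (1 − 1/r) · n^2/2. For r = 6, n = 330: the density bound is (5/6) · 108900/2 = 45375. Since 6 ∣ 330, the Turán graph T(330, 6) has parts of equal size 55, and its edge count e(T(330, 6)) = 45375 attains the density bound exactly.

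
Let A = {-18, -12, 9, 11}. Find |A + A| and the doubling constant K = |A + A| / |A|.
K = |A + A| / |A| = 10/4 = 5/2

Enumerate A + A = {a + b : a, b ∈ A}. With |A| = 4, there are |A|^2 = 16 ordered sum pairs; collecting distinct values, A + A = {-36, -30, -24, -9, -7, -3, -1, 18, 20, 22}, so |A + A| = 10. Thus K = 10/4 = 5/2. For comparison, the minimum possible |A + A| over all 4-element sets is 2·4 − 1 = 7 (so min K = 7/4), attained only by arithmetic progressions.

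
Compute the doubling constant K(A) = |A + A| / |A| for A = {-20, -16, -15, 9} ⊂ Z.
K = |A + A| / |A| = 10/4 = 5/2

Enumerate A + A = {a + b : a, b ∈ A}. With |A| = 4, there are |A|^2 = 16 ordered sum pairs; collecting distinct values, A + A = {-40, -36, -35, -32, -31, -30, -11, -7, -6, 18}, so |A + A| = 10. Thus K = 10/4 = 5/2. For comparison, the minimum possible |A + A| over all 4-element sets is 2·4 − 1 = 7 (so min K = 7/4), attained only by arithmetic progressions.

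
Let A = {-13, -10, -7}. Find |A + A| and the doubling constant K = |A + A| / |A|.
K = |A + A| / |A| = 5/3

Enumerate A + A = {a + b : a, b ∈ A}. With |A| = 3, there are |A|^2 = 9 ordered sum pairs; collecting distinct values, A + A = {-26, -23, -20, -17, -14}, so |A + A| = 5. Thus K = 5/3. Here |A + A| = 2|A| − 1 = 5, the minimum possible — so K = 5/3 is minimal, which holds iff A is an arithmetic progression.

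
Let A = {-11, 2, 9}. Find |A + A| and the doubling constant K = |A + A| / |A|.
K = |A + A| / |A| = 6/3 = 2

Enumerate A + A = {a + b : a, b ∈ A}. With |A| = 3, there are |A|^2 = 9 ordered sum pairs; collecting distinct values, A + A = {-22, -9, -2, 4, 11, 18}, so |A + A| = 6. Thus K = 6/3 = 2. For comparison, the minimum possible |A + A| over all 3-element sets is 2·3 − 1 = 5 (so min K = 5/3), attained only by arithmetic progressions.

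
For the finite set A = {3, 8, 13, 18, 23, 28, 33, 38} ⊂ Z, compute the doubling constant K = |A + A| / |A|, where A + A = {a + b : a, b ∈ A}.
K = |A + A| / |A| = 15/8

Enumerate A + A = {a + b : a, b ∈ A}. With |A| = 8, there are |A|^2 = 64 ordered sum pairs; collecting distinct values, A + A = {6, 11, 16, 21, 26, 31, 36, 41, 46, 51, 56, 61, 66, 71, 76}, so |A + A| = 15. Thus K = 15/8. Here |A + A| = 2|A| − 1 = 15, the minimum possible — so K = 15/8 is minimal, which holds iff A is an arithmetic progression.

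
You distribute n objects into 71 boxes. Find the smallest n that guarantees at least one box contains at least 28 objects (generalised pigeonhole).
n = (28 − 1)·71 + 1 = 1918

By the generalised pigeonhole principle, to guarantee some box contains ≥ r objects we need more than (r − 1) · k objects total. Threshold: n = (r − 1) · k + 1. With r = 28 and k = 71: n = 27 · 71 + 1 = 1917 + 1 = 1918. For n = 1917 = 27 · 71, we can put exactly 27 objects in every box, avoiding 28 in any single one — so 1918 is tight.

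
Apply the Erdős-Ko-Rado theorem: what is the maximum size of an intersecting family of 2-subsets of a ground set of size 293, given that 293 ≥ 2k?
max |F| = C(292, 1) = 292

The Erdős-Ko-Rado theorem states: for n ≥ 2k, an intersecting family of k-subsets of an n-element set has size at most C(n − 1, k − 1), with equality for 'star' families {A ⊆ [n] : |A| = k, i ∈ A} (fix an element i). For n = 293, k = 2: C(292, 1) = 292.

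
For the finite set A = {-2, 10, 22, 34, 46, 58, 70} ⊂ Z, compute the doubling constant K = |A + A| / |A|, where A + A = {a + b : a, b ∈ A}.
K = |A + A| / |A| = 13/7

Enumerate A + A = {a + b : a, b ∈ A}. With |A| = 7, there are |A|^2 = 49 ordered sum pairs; collecting distinct values, A + A = {-4, 8, 20, 32, 44, 56, 68, 80, 92, 104, 116, 128, 140}, so |A + A| = 13. Thus K = 13/7. Here |A + A| = 2|A| − 1 = 13, the minimum possible — so K = 13/7 is minimal, which holds iff A is an arithmetic progression.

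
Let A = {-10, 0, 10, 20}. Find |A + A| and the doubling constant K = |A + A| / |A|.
K = |A + A| / |A| = 7/4

Enumerate A + A = {a + b : a, b ∈ A}. With |A| = 4, there are |A|^2 = 16 ordered sum pairs; collecting distinct values, A + A = {-20, -10, 0, 10, 20, 30, 40}, so |A + A| = 7. Thus K = 7/4. Here |A + A| = 2|A| − 1 = 7, the minimum possible — so K = 7/4 is minimal, which holds iff A is an arithmetic progression.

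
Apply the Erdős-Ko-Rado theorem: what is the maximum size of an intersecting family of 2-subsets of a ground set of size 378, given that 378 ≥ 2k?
max |F| = C(377, 1) = 377

The Erdős-Ko-Rado theorem states: for n ≥ 2k, an intersecting family of k-subsets of an n-element set has size at most C(n − 1, k − 1), with equality for 'star' families {A ⊆ [n] : |A| = k, i ∈ A} (fix an element i). For n = 378, k = 2: C(377, 1) = 377.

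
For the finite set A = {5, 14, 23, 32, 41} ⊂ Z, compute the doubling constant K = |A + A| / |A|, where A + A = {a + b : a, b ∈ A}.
K = |A + A| / |A| = 9/5

Enumerate A + A = {a + b : a, b ∈ A}. With |A| = 5, there are |A|^2 = 25 ordered sum pairs; collecting distinct values, A + A = {10, 19, 28, 37, 46, 55, 64, 73, 82}, so |A + A| = 9. Thus K = 9/5. Here |A + A| = 2|A| − 1 = 9, the minimum possible — so K = 9/5 is minimal, which holds iff A is an arithmetic progression.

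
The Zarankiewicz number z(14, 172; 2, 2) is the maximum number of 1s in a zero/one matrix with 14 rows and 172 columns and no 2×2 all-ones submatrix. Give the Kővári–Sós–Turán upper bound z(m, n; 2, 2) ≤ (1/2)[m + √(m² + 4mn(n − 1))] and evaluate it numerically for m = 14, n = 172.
z(14, 172; 2, 2) ≤ (1/2)[14 + √(14² + 4·14·172·171)] = (1/2)[14 + √1647268] = 648.7297

Kővári–Sós–Turán: let r_1, ..., r_14 be the row sums and z = Σ r_i the total number of 1s. Each pair of columns can share at most one row with both entries 1 (else a 2×2 all-ones block appears), so Σ_i C(r_i, 2) ≤ C(172, 2) = 14706. By convexity Σ_i C(r_i, 2) ≥ 14·C(z/14, 2) = z(z − 14)/(2·14), giving z² − 14z − 14·172·171 ≤ 0 and hence z ≤ (1/2)[14 + √(196 + 4·411768)] = (1/2)[14 + √1647268] ≈ (1/2)(14 + 1283.4594) = 648.7297.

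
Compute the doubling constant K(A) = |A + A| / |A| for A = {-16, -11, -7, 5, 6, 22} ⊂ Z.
K = |A + A| / |A| = 20/6 = 10/3

Enumerate A + A = {a + b : a, b ∈ A}. With |A| = 6, there are |A|^2 = 36 ordered sum pairs; collecting distinct values, A + A = {-32, -27, -23, -22, -18, -14, -11, -10, -6, -5, -2, -1, 6, 10, 11, 12, 15, 27, 28, 44}, so |A + A| = 20. Thus K = 20/6 = 10/3. For comparison, the minimum possible |A + A| over all 6-element sets is 2·6 − 1 = 11 (so min K = 11/6), attained only by arithmetic progressions.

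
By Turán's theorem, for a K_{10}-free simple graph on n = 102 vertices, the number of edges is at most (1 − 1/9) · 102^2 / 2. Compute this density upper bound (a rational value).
Turán density bound = (8/9) · 102^2/2 = 4624

Turán's theorem: ex(n, K_{r+1}) is achieved by the complete r-partite Turán graph T(n, r) with parts as balanced as possible, and is at most (1 − 1/r) · n^2/2. For r = 9, n = 102: the density bound is (8/9) · 10404/2 = 4624. The integer-valued extremum is e(T(102, 9)) = 4623, which is strictly less than the density bound 4624 since 9 ∤ 102 (the parts of T(102, 9) cannot all be equal).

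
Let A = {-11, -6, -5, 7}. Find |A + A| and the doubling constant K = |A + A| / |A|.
K = |A + A| / |A| = 10/4 = 5/2

Enumerate A + A = {a + b : a, b ∈ A}. With |A| = 4, there are |A|^2 = 16 ordered sum pairs; collecting distinct values, A + A = {-22, -17, -16, -12, -11, -10, -4, 1, 2, 14}, so |A + A| = 10. Thus K = 10/4 = 5/2. For comparison, the minimum possible |A + A| over all 4-element sets is 2·4 − 1 = 7 (so min K = 7/4), attained only by arithmetic progressions.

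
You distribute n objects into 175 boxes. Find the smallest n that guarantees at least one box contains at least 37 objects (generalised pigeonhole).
n = (37 − 1)·175 + 1 = 6301

By the generalised pigeonhole principle, to guarantee some box contains ≥ r objects we need more than (r − 1) · k objects total. Threshold: n = (r − 1) · k + 1. With r = 37 and k = 175: n = 36 · 175 + 1 = 6300 + 1 = 6301. For n = 6300 = 36 · 175, we can put exactly 36 objects in every box, avoiding 37 in any single one — so 6301 is tight.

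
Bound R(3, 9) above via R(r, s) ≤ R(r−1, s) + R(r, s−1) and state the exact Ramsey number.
R(3, 9) ≤ R(2, 9) + R(3, 8) = 9 + 28 = 37; exact value R(3, 9) = 36.

The Erdős–Szekeres recurrence R(r, s) ≤ R(r−1, s) + R(r, s−1) applied to (r, s) = (3, 9) gives
  R(3, 9) ≤ R(2, 9) + R(3, 8) = 9 + 28 = 37.
(Recall R(2, k) = k and R is symmetric.) The recurrence is not tight here (it gives 37, but the exact value is R(3, 9) = 36); the tight upper bound requires a sharper argument than the simple recurrence, combined with a lower-bound construction on K_{35}.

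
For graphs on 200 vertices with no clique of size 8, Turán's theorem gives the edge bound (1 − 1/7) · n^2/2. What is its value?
Turán density bound = (6/7) · 200^2/2 = 120000/7 ≈ 17142.8571

Turán's theorem: ex(n, K_{r+1}) is achieved by the complete r-partite Turán graph T(n, r) with parts as balanced as possible, and is at most (1 − 1/r) · n^2/2. For r = 7, n = 200: the density bound is (6/7) · 40000/2 = 120000/7 ≈ 17142.8571. The integer-valued extremum is e(T(200, 7)) = 17142, which is strictly less than the density bound 120000/7 since 7 ∤ 200 (the parts of T(200, 7) cannot all be equal).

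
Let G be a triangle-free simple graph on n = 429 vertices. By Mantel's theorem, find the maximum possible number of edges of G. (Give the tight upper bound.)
ex(429, K_3) = ⌊429^2/4⌋ = 46010

Mantel (1907): a triangle-free graph on n vertices has at most ⌊n^2/4⌋ edges, with equality for the complete bipartite graph K_{⌊n/2⌋, ⌈n/2⌉}. For n = 429: ⌊429^2/4⌋ = ⌊184041/4⌋ = 46010. The extremal graph is K_{214, 215}, which has 214·215 = 46010 edges.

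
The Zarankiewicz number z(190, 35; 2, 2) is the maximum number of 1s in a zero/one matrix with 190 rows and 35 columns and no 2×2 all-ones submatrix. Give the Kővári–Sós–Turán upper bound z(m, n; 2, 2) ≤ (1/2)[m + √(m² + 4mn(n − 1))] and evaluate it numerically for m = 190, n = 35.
z(190, 35; 2, 2) ≤ (1/2)[190 + √(190² + 4·190·35·34)] = (1/2)[190 + √940500] = 579.8969

Kővári–Sós–Turán: let r_1, ..., r_190 be the row sums and z = Σ r_i the total number of 1s. Each pair of columns can share at most one row with both entries 1 (else a 2×2 all-ones block appears), so Σ_i C(r_i, 2) ≤ C(35, 2) = 595. By convexity Σ_i C(r_i, 2) ≥ 190·C(z/190, 2) = z(z − 190)/(2·190), giving z² − 190z − 190·35·34 ≤ 0 and hence z ≤ (1/2)[190 + √(36100 + 4·226100)] = (1/2)[190 + √940500] ≈ (1/2)(190 + 969.7938) = 579.8969.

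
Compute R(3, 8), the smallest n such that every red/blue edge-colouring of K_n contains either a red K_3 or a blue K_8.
R(3, 8) = 28

Lower bound: an explicit 2-colouring of K_{27} (typically a Paley-type or other structured construction) avoids a red K_3 and a blue K_8, showing R(3, 8) > 27.
Upper bound: the simple Erdős–Szekeres recurrence only gives R(3, 8) ≤ 31; the tight bound R(3, 8) ≤ 28 requires a sharper case analysis (or computer search) of 2-colourings of K_{28}.
Hence R(3, 8) = 28.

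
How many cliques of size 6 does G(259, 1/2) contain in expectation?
E[# K_6] = C(259, 6) · (1/2)^C(6, 2) = 395488590784 / 2^15 = 6179509231/512 ≈ 12069353.966797

For each 6-subset S of vertices (there are C(259, 6) = 395488590784 such S), let X_S = 1 if S induces a K_6 (all C(6, 2) = 15 edges present). Then P(X_S = 1) = (1/2)^15 = 1/32768. By linearity of expectation, E[# K_6] = C(259, 6) · (1/2)^15 = 395488590784 / 32768 = 6179509231/512 ≈ 12069353.966797.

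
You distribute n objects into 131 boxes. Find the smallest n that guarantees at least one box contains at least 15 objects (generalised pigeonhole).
n = (15 − 1)·131 + 1 = 1835

By the generalised pigeonhole principle, to guarantee some box contains ≥ r objects we need more than (r − 1) · k objects total. Threshold: n = (r − 1) · k + 1. With r = 15 and k = 131: n = 14 · 131 + 1 = 1834 + 1 = 1835. For n = 1834 = 14 · 131, we can put exactly 14 objects in every box, avoiding 15 in any single one — so 1835 is tight.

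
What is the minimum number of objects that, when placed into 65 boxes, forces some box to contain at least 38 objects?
n = (38 − 1)·65 + 1 = 2406

By the generalised pigeonhole principle, to guarantee some box contains ≥ r objects we need more than (r − 1) · k objects total. Threshold: n = (r − 1) · k + 1. With r = 38 and k = 65: n = 37 · 65 + 1 = 2405 + 1 = 2406. For n = 2405 = 37 · 65, we can put exactly 37 objects in every box, avoiding 38 in any single one — so 2406 is tight.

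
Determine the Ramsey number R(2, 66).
R(2, 66) = 66

R(2, k) = k for all k ≥ 2: in a 2-colouring of K_k, either some edge is red (a red K_2) or all edges are blue (a blue K_k). And K_{65} coloured all-blue has no blue K_66, so R(2, 66) > 65. Hence R(2, 66) = 66.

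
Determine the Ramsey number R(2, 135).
R(2, 135) = 135

R(2, k) = k for all k ≥ 2: in a 2-colouring of K_k, either some edge is red (a red K_2) or all edges are blue (a blue K_k). And K_{134} coloured all-blue has no blue K_135, so R(2, 135) > 134. Hence R(2, 135) = 135.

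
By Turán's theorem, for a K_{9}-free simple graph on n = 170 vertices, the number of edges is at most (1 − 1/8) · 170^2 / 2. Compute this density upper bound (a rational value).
Turán density bound = (7/8) · 170^2/2 = 50575/4 ≈ 12643.75

Turán's theorem: ex(n, K_{r+1}) is achieved by the complete r-partite Turán graph T(n, r) with parts as balanced as possible, and is at most (1 − 1/r) · n^2/2. For r = 8, n = 170: the density bound is (7/8) · 28900/2 = 50575/4 ≈ 12643.75. The integer-valued extremum is e(T(170, 8)) = 12643, which is strictly less than the density bound 50575/4 since 8 ∤ 170 (the parts of T(170, 8) cannot all be equal).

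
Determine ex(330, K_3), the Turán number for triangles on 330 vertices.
ex(330, K_3) = ⌊330^2/4⌋ = 27225

Mantel (1907): a triangle-free graph on n vertices has at most ⌊n^2/4⌋ edges, with equality for the complete bipartite graph K_{⌊n/2⌋, ⌈n/2⌉}. For n = 330: ⌊330^2/4⌋ = ⌊108900/4⌋ = 27225. The extremal graph is K_{165, 165}, which has 165·165 = 27225 edges.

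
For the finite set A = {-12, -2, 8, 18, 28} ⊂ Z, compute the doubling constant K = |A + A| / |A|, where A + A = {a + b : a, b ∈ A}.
K = |A + A| / |A| = 9/5

Enumerate A + A = {a + b : a, b ∈ A}. With |A| = 5, there are |A|^2 = 25 ordered sum pairs; collecting distinct values, A + A = {-24, -14, -4, 6, 16, 26, 36, 46, 56}, so |A + A| = 9. Thus K = 9/5. Here |A + A| = 2|A| − 1 = 9, the minimum possible — so K = 9/5 is minimal, which holds iff A is an arithmetic progression.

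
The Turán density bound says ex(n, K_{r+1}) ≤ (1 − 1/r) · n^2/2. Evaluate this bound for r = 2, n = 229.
Turán density bound = (1/2) · 229^2/2 = 52441/4 ≈ 13110.25

Turán's theorem: ex(n, K_{r+1}) is achieved by the complete r-partite Turán graph T(n, r) with parts as balanced as possible, and is at most (1 − 1/r) · n^2/2. For r = 2, n = 229: the density bound is (1/2) · 52441/2 = 52441/4 ≈ 13110.25. The integer-valued extremum is e(T(229, 2)) = 13110, which is strictly less than the density bound 52441/4 since 2 ∤ 229 (the parts of T(229, 2) cannot all be equal).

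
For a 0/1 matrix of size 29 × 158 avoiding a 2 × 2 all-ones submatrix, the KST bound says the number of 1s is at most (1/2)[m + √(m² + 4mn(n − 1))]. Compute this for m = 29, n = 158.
z(29, 158; 2, 2) ≤ (1/2)[29 + √(29² + 4·29·158·157)] = (1/2)[29 + √2878337] = 862.7831

Kővári–Sós–Turán: let r_1, ..., r_29 be the row sums and z = Σ r_i the total number of 1s. Each pair of columns can share at most one row with both entries 1 (else a 2×2 all-ones block appears), so Σ_i C(r_i, 2) ≤ C(158, 2) = 12403. By convexity Σ_i C(r_i, 2) ≥ 29·C(z/29, 2) = z(z − 29)/(2·29), giving z² − 29z − 29·158·157 ≤ 0 and hence z ≤ (1/2)[29 + √(841 + 4·719374)] = (1/2)[29 + √2878337] ≈ (1/2)(29 + 1696.5662) = 862.7831.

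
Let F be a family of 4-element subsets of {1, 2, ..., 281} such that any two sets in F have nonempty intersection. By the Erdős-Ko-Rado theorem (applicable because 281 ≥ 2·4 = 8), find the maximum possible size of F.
max |F| = C(280, 3) = 3619560

Erdős-Ko-Rado (1961): when n ≥ 2k, max |F| = C(n−1, k−1). The bound is attained by the star {A : i ∈ A} for any fixed i ∈ [n]. Here C(281−1, 4−1) = C(280, 3) = 3619560.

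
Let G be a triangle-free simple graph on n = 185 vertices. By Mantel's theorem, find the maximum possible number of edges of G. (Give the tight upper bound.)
ex(185, K_3) = ⌊185^2/4⌋ = 8556

Mantel (1907): a triangle-free graph on n vertices has at most ⌊n^2/4⌋ edges, with equality for the complete bipartite graph K_{⌊n/2⌋, ⌈n/2⌉}. For n = 185: ⌊185^2/4⌋ = ⌊34225/4⌋ = 8556. The extremal graph is K_{92, 93}, which has 92·93 = 8556 edges.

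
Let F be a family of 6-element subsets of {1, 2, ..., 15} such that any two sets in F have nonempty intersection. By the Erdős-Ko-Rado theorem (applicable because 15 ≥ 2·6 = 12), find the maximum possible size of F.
max |F| = C(14, 5) = 2002

The Erdős-Ko-Rado theorem states: for n ≥ 2k, an intersecting family of k-subsets of an n-element set has size at most C(n − 1, k − 1), with equality for 'star' families {A ⊆ [n] : |A| = k, i ∈ A} (fix an element i). For n = 15, k = 6: C(14, 5) = 2002.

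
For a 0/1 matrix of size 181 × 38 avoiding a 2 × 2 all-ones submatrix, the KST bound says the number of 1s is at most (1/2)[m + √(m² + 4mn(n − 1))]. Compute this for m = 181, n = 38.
z(181, 38; 2, 2) ≤ (1/2)[181 + √(181² + 4·181·38·37)] = (1/2)[181 + √1050705] = 603.0195

Kővári–Sós–Turán: let r_1, ..., r_181 be the row sums and z = Σ r_i the total number of 1s. Each pair of columns can share at most one row with both entries 1 (else a 2×2 all-ones block appears), so Σ_i C(r_i, 2) ≤ C(38, 2) = 703. By convexity Σ_i C(r_i, 2) ≥ 181·C(z/181, 2) = z(z − 181)/(2·181), giving z² − 181z − 181·38·37 ≤ 0 and hence z ≤ (1/2)[181 + √(32761 + 4·254486)] = (1/2)[181 + √1050705] ≈ (1/2)(181 + 1025.039) = 603.0195.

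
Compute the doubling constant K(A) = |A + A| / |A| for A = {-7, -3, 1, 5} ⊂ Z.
K = |A + A| / |A| = 7/4

Enumerate A + A = {a + b : a, b ∈ A}. With |A| = 4, there are |A|^2 = 16 ordered sum pairs; collecting distinct values, A + A = {-14, -10, -6, -2, 2, 6, 10}, so |A + A| = 7. Thus K = 7/4. Here |A + A| = 2|A| − 1 = 7, the minimum possible — so K = 7/4 is minimal, which holds iff A is an arithmetic progression.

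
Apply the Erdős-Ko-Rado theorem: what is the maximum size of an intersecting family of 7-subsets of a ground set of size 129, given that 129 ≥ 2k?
max |F| = C(128, 6) = 5423611200

The Erdős-Ko-Rado theorem states: for n ≥ 2k, an intersecting family of k-subsets of an n-element set has size at most C(n − 1, k − 1), with equality for 'star' families {A ⊆ [n] : |A| = k, i ∈ A} (fix an element i). For n = 129, k = 7: C(128, 6) = 5423611200.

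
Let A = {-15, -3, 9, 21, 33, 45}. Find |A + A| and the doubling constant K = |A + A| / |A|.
K = |A + A| / |A| = 11/6

Enumerate A + A = {a + b : a, b ∈ A}. With |A| = 6, there are |A|^2 = 36 ordered sum pairs; collecting distinct values, A + A = {-30, -18, -6, 6, 18, 30, 42, 54, 66, 78, 90}, so |A + A| = 11. Thus K = 11/6. Here |A + A| = 2|A| − 1 = 11, the minimum possible — so K = 11/6 is minimal, which holds iff A is an arithmetic progression.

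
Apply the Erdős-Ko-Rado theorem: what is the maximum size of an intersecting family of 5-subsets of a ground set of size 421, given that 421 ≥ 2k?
max |F| = C(420, 4) = 1278098745

Erdős-Ko-Rado (1961): when n ≥ 2k, max |F| = C(n−1, k−1). The bound is attained by the star {A : i ∈ A} for any fixed i ∈ [n]. Here C(421−1, 5−1) = C(420, 4) = 1278098745.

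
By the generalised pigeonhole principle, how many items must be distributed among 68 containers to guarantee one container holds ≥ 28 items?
n = (28 − 1)·68 + 1 = 1837

By the generalised pigeonhole principle, to guarantee some box contains ≥ r objects we need more than (r − 1) · k objects total. Threshold: n = (r − 1) · k + 1. With r = 28 and k = 68: n = 27 · 68 + 1 = 1836 + 1 = 1837. For n = 1836 = 27 · 68, we can put exactly 27 objects in every box, avoiding 28 in any single one — so 1837 is tight.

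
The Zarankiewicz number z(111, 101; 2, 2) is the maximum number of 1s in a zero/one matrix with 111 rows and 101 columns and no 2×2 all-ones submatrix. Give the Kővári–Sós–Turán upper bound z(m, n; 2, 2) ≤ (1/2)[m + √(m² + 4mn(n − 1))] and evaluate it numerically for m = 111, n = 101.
z(111, 101; 2, 2) ≤ (1/2)[111 + √(111² + 4·111·101·100)] = (1/2)[111 + √4496721] = 1115.7737

Kővári–Sós–Turán: let r_1, ..., r_111 be the row sums and z = Σ r_i the total number of 1s. Each pair of columns can share at most one row with both entries 1 (else a 2×2 all-ones block appears), so Σ_i C(r_i, 2) ≤ C(101, 2) = 5050. By convexity Σ_i C(r_i, 2) ≥ 111·C(z/111, 2) = z(z − 111)/(2·111), giving z² − 111z − 111·101·100 ≤ 0 and hence z ≤ (1/2)[111 + √(12321 + 4·1121100)] = (1/2)[111 + √4496721] ≈ (1/2)(111 + 2120.5473) = 1115.7737.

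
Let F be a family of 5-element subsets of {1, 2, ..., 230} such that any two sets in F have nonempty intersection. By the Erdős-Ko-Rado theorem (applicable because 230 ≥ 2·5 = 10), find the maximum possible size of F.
max |F| = C(229, 4) = 111607501

Erdős-Ko-Rado (1961): when n ≥ 2k, max |F| = C(n−1, k−1). The bound is attained by the star {A : i ∈ A} for any fixed i ∈ [n]. Here C(230−1, 5−1) = C(229, 4) = 111607501.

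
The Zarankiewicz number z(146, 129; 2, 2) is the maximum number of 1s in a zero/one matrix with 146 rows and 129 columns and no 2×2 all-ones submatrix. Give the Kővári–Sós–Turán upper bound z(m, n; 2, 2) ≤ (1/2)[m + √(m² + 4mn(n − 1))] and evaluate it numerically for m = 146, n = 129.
z(146, 129; 2, 2) ≤ (1/2)[146 + √(146² + 4·146·129·128)] = (1/2)[146 + √9664324] = 1627.3748

Kővári–Sós–Turán: let r_1, ..., r_146 be the row sums and z = Σ r_i the total number of 1s. Each pair of columns can share at most one row with both entries 1 (else a 2×2 all-ones block appears), so Σ_i C(r_i, 2) ≤ C(129, 2) = 8256. By convexity Σ_i C(r_i, 2) ≥ 146·C(z/146, 2) = z(z − 146)/(2·146), giving z² − 146z − 146·129·128 ≤ 0 and hence z ≤ (1/2)[146 + √(21316 + 4·2410752)] = (1/2)[146 + √9664324] ≈ (1/2)(146 + 3108.7496) = 1627.3748.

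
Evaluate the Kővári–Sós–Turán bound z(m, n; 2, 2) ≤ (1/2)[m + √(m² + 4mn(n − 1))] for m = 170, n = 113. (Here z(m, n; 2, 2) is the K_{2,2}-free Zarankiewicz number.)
z(170, 113; 2, 2) ≤ (1/2)[170 + √(170² + 4·170·113·112)] = (1/2)[170 + √8634980] = 1554.2668

Kővári–Sós–Turán: let r_1, ..., r_170 be the row sums and z = Σ r_i the total number of 1s. Each pair of columns can share at most one row with both entries 1 (else a 2×2 all-ones block appears), so Σ_i C(r_i, 2) ≤ C(113, 2) = 6328. By convexity Σ_i C(r_i, 2) ≥ 170·C(z/170, 2) = z(z − 170)/(2·170), giving z² − 170z − 170·113·112 ≤ 0 and hence z ≤ (1/2)[170 + √(28900 + 4·2151520)] = (1/2)[170 + √8634980] ≈ (1/2)(170 + 2938.5336) = 1554.2668.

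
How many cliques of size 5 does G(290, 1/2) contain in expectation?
E[# K_5] = C(290, 5) · (1/2)^C(5, 2) = 16510301808 / 2^10 = 1031893863/64 = 16123341.609375

For each 5-subset S of vertices (there are C(290, 5) = 16510301808 such S), let X_S = 1 if S induces a K_5 (all C(5, 2) = 10 edges present). Then P(X_S = 1) = (1/2)^10 = 1/1024. By linearity of expectation, E[# K_5] = C(290, 5) · (1/2)^10 = 16510301808 / 1024 = 1031893863/64 = 16123341.609375.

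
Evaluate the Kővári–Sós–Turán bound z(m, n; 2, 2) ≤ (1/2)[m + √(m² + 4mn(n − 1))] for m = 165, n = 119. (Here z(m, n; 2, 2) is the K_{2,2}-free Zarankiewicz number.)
z(165, 119; 2, 2) ≤ (1/2)[165 + √(165² + 4·165·119·118)] = (1/2)[165 + √9294945] = 1606.8806

Kővári–Sós–Turán: let r_1, ..., r_165 be the row sums and z = Σ r_i the total number of 1s. Each pair of columns can share at most one row with both entries 1 (else a 2×2 all-ones block appears), so Σ_i C(r_i, 2) ≤ C(119, 2) = 7021. By convexity Σ_i C(r_i, 2) ≥ 165·C(z/165, 2) = z(z − 165)/(2·165), giving z² − 165z − 165·119·118 ≤ 0 and hence z ≤ (1/2)[165 + √(27225 + 4·2316930)] = (1/2)[165 + √9294945] ≈ (1/2)(165 + 3048.7612) = 1606.8806.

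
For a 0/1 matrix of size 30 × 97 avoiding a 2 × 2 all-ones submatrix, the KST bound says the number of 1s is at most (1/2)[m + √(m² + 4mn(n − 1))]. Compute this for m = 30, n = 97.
z(30, 97; 2, 2) ≤ (1/2)[30 + √(30² + 4·30·97·96)] = (1/2)[30 + √1118340] = 543.758

Kővári–Sós–Turán: let r_1, ..., r_30 be the row sums and z = Σ r_i the total number of 1s. Each pair of columns can share at most one row with both entries 1 (else a 2×2 all-ones block appears), so Σ_i C(r_i, 2) ≤ C(97, 2) = 4656. By convexity Σ_i C(r_i, 2) ≥ 30·C(z/30, 2) = z(z − 30)/(2·30), giving z² − 30z − 30·97·96 ≤ 0 and hence z ≤ (1/2)[30 + √(900 + 4·279360)] = (1/2)[30 + √1118340] ≈ (1/2)(30 + 1057.516) = 543.758.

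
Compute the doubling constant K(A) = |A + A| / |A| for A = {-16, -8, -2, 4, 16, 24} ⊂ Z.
K = |A + A| / |A| = 18/6 = 3

Enumerate A + A = {a + b : a, b ∈ A}. With |A| = 6, there are |A|^2 = 36 ordered sum pairs; collecting distinct values, A + A = {-32, -24, -18, -16, -12, -10, -4, 0, 2, 8, 14, 16, 20, 22, 28, 32, 40, 48}, so |A + A| = 18. Thus K = 18/6 = 3. For comparison, the minimum possible |A + A| over all 6-element sets is 2·6 − 1 = 11 (so min K = 11/6), attained only by arithmetic progressions.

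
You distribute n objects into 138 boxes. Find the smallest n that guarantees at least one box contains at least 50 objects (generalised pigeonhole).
n = (50 − 1)·138 + 1 = 6763

By the generalised pigeonhole principle, to guarantee some box contains ≥ r objects we need more than (r − 1) · k objects total. Threshold: n = (r − 1) · k + 1. With r = 50 and k = 138: n = 49 · 138 + 1 = 6762 + 1 = 6763. For n = 6762 = 49 · 138, we can put exactly 49 objects in every box, avoiding 50 in any single one — so 6763 is tight.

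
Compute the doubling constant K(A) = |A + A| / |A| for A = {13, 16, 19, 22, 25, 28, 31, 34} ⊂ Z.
K = |A + A| / |A| = 15/8

Enumerate A + A = {a + b : a, b ∈ A}. With |A| = 8, there are |A|^2 = 64 ordered sum pairs; collecting distinct values, A + A = {26, 29, 32, 35, 38, 41, 44, 47, 50, 53, 56, 59, 62, 65, 68}, so |A + A| = 15. Thus K = 15/8. Here |A + A| = 2|A| − 1 = 15, the minimum possible — so K = 15/8 is minimal, which holds iff A is an arithmetic progression.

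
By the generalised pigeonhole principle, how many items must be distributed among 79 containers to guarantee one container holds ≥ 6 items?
n = (6 − 1)·79 + 1 = 396

By the generalised pigeonhole principle, to guarantee some box contains ≥ r objects we need more than (r − 1) · k objects total. Threshold: n = (r − 1) · k + 1. With r = 6 and k = 79: n = 5 · 79 + 1 = 395 + 1 = 396. For n = 395 = 5 · 79, we can put exactly 5 objects in every box, avoiding 6 in any single one — so 396 is tight.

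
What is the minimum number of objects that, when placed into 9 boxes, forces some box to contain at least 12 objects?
n = (12 − 1)·9 + 1 = 100

By the generalised pigeonhole principle, to guarantee some box contains ≥ r objects we need more than (r − 1) · k objects total. Threshold: n = (r − 1) · k + 1. With r = 12 and k = 9: n = 11 · 9 + 1 = 99 + 1 = 100. For n = 99 = 11 · 9, we can put exactly 11 objects in every box, avoiding 12 in any single one — so 100 is tight.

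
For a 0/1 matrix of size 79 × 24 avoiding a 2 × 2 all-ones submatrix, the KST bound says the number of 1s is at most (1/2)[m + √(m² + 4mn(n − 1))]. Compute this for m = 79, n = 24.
z(79, 24; 2, 2) ≤ (1/2)[79 + √(79² + 4·79·24·23)] = (1/2)[79 + √180673] = 252.0282

Kővári–Sós–Turán: let r_1, ..., r_79 be the row sums and z = Σ r_i the total number of 1s. Each pair of columns can share at most one row with both entries 1 (else a 2×2 all-ones block appears), so Σ_i C(r_i, 2) ≤ C(24, 2) = 276. By convexity Σ_i C(r_i, 2) ≥ 79·C(z/79, 2) = z(z − 79)/(2·79), giving z² − 79z − 79·24·23 ≤ 0 and hence z ≤ (1/2)[79 + √(6241 + 4·43608)] = (1/2)[79 + √180673] ≈ (1/2)(79 + 425.0565) = 252.0282.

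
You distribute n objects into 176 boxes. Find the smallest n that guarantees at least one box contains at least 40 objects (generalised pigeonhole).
n = (40 − 1)·176 + 1 = 6865

By the generalised pigeonhole principle, to guarantee some box contains ≥ r objects we need more than (r − 1) · k objects total. Threshold: n = (r − 1) · k + 1. With r = 40 and k = 176: n = 39 · 176 + 1 = 6864 + 1 = 6865. For n = 6864 = 39 · 176, we can put exactly 39 objects in every box, avoiding 40 in any single one — so 6865 is tight.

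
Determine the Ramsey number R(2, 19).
R(2, 19) = 19

R(2, k) = k for all k ≥ 2: in a 2-colouring of K_k, either some edge is red (a red K_2) or all edges are blue (a blue K_k). And K_{18} coloured all-blue has no blue K_19, so R(2, 19) > 18. Hence R(2, 19) = 19.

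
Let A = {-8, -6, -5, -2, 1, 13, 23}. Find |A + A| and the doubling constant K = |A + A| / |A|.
K = |A + A| / |A| = 25/7

Enumerate A + A = {a + b : a, b ∈ A}. With |A| = 7, there are |A|^2 = 49 ordered sum pairs; collecting distinct values, A + A = {-16, -14, -13, -12, -11, -10, -8, -7, -5, -4, -1, 2, 5, 7, 8, 11, 14, 15, 17, 18, 21, 24, 26, 36, 46}, so |A + A| = 25. Thus K = 25/7. For comparison, the minimum possible |A + A| over all 7-element sets is 2·7 − 1 = 13 (so min K = 13/7), attained only by arithmetic progressions.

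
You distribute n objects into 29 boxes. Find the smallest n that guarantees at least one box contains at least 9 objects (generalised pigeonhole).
n = (9 − 1)·29 + 1 = 233

By the generalised pigeonhole principle, to guarantee some box contains ≥ r objects we need more than (r − 1) · k objects total. Threshold: n = (r − 1) · k + 1. With r = 9 and k = 29: n = 8 · 29 + 1 = 232 + 1 = 233. For n = 232 = 8 · 29, we can put exactly 8 objects in every box, avoiding 9 in any single one — so 233 is tight.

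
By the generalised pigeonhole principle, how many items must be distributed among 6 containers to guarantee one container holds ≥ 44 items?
n = (44 − 1)·6 + 1 = 259

By the generalised pigeonhole principle, to guarantee some box contains ≥ r objects we need more than (r − 1) · k objects total. Threshold: n = (r − 1) · k + 1. With r = 44 and k = 6: n = 43 · 6 + 1 = 258 + 1 = 259. For n = 258 = 43 · 6, we can put exactly 43 objects in every box, avoiding 44 in any single one — so 259 is tight.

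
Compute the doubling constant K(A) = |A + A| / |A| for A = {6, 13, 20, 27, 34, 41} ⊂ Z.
K = |A + A| / |A| = 11/6

Enumerate A + A = {a + b : a, b ∈ A}. With |A| = 6, there are |A|^2 = 36 ordered sum pairs; collecting distinct values, A + A = {12, 19, 26, 33, 40, 47, 54, 61, 68, 75, 82}, so |A + A| = 11. Thus K = 11/6. Here |A + A| = 2|A| − 1 = 11, the minimum possible — so K = 11/6 is minimal, which holds iff A is an arithmetic progression.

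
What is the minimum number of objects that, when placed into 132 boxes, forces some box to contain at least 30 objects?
n = (30 − 1)·132 + 1 = 3829

By the generalised pigeonhole principle, to guarantee some box contains ≥ r objects we need more than (r − 1) · k objects total. Threshold: n = (r − 1) · k + 1. With r = 30 and k = 132: n = 29 · 132 + 1 = 3828 + 1 = 3829. For n = 3828 = 29 · 132, we can put exactly 29 objects in every box, avoiding 30 in any single one — so 3829 is tight.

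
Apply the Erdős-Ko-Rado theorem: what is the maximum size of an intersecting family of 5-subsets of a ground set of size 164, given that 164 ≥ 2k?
max |F| = C(163, 4) = 28342440

Erdős-Ko-Rado (1961): when n ≥ 2k, max |F| = C(n−1, k−1). The bound is attained by the star {A : i ∈ A} for any fixed i ∈ [n]. Here C(164−1, 5−1) = C(163, 4) = 28342440.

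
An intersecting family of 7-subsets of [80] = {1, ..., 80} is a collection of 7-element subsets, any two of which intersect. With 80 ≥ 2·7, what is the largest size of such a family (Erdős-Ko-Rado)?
max |F| = C(79, 6) = 277962685

Erdős-Ko-Rado (1961): when n ≥ 2k, max |F| = C(n−1, k−1). The bound is attained by the star {A : i ∈ A} for any fixed i ∈ [n]. Here C(80−1, 7−1) = C(79, 6) = 277962685.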